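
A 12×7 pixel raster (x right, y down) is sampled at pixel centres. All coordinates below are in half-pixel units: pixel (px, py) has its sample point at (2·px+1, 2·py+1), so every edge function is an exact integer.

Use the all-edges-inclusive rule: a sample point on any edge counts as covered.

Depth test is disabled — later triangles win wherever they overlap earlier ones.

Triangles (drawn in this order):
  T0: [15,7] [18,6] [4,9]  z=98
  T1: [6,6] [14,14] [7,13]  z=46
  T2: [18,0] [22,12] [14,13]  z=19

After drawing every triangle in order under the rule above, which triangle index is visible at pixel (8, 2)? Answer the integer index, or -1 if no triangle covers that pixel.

T0:
  2·area = 5  (B↔C swapped to make it positive)
  edge (15, 7)→(4, 9): d=(-11,2) inclusive
  edge (4, 9)→(18, 6): d=(14,-3) inclusive
  edge (18, 6)→(15, 7): d=(-3,1) inclusive
    (10,2)@(21, 5): e=[10,-5,0] → ·  [on edge]
    (7,3)@(15, 7): e=[0,5,0] → █  [on edge]
    (8,3)@(17, 7): e=[-4,11,-2] → ·
    (4,4)@(9, 9): e=[-10,15,0] → ·  [on edge]
    (7,4)@(15, 9): e=[-22,33,-6] → ·
    (1,5)@(3, 11): e=[-20,25,0] → ·  [on edge]
  covered (1 px):
    · · · · · · · · · · · ·
    · · · · · · · · · · · ·
    · · · · · · · · · · · ·
    · · · · · · · █ · · · ·
    · · · · · · · · · · · ·
    · · · · · · · · · · · ·
    · · · · · · · · · · · ·
T1:
  2·area = 48
  edge (6, 6)→(14, 14): d=(8,8) inclusive
  edge (14, 14)→(7, 13): d=(-7,-1) inclusive
  edge (7, 13)→(6, 6): d=(-1,-7) inclusive
    (0,0)@(1, 1): e=[0,78,-30] → ·  [on edge]
    (1,1)@(3, 3): e=[0,66,-18] → ·  [on edge]
    (2,2)@(5, 5): e=[0,54,-6] → ·  [on edge]
    (3,3)@(7, 7): e=[0,42,6] → █  [on edge]
    (4,3)@(9, 7): e=[-16,44,20] → ·
    (3,4)@(7, 9): e=[16,28,4] → █
    (4,4)@(9, 9): e=[0,30,18] → █  [on edge]
    (5,4)@(11, 9): e=[-16,32,32] → ·
    (3,5)@(7, 11): e=[32,14,2] → █
    (5,5)@(11, 11): e=[0,18,30] → █  [on edge]
    (6,5)@(13, 11): e=[-16,20,44] → ·
    (3,6)@(7, 13): e=[48,0,0] → █  [on edge]
    (6,6)@(13, 13): e=[0,6,42] → █  [on edge]
  covered (10 px):
    · · · · · · · · · · · ·
    · · · · · · · · · · · ·
    · · · · · · · · · · · ·
    · · · █ · · · · · · · ·
    · · · █ █ · · · · · · ·
    · · · █ █ █ · · · · · ·
    · · · █ █ █ █ · · · · ·
T2:
  2·area = 100
  edge (18, 0)→(22, 12): d=(4,12) inclusive
  edge (22, 12)→(14, 13): d=(-8,1) inclusive
  edge (14, 13)→(18, 0): d=(4,-13) inclusive
    (9,1)@(19, 3): e=[0,75,25] → █  [on edge]
    (10,1)@(21, 3): e=[-24,73,51] → ·
    (8,2)@(17, 5): e=[32,61,7] → █
    (10,2)@(21, 5): e=[-16,57,59] → ·
    (8,3)@(17, 7): e=[40,45,15] → █
    (10,3)@(21, 7): e=[-8,41,67] → ·
    (8,4)@(17, 9): e=[48,29,23] → █
    (10,4)@(21, 9): e=[0,25,75] → █  [on edge]
    (11,4)@(23, 9): e=[-24,23,101] → ·
    (7,5)@(15, 11): e=[80,15,5] → █
    (11,5)@(23, 11): e=[-16,7,109] → ·
    (7,6)@(15, 13): e=[88,-1,13] → ·
  covered (12 px):
    · · · · · · · · · · · ·
    · · · · · · · · · █ · ·
    · · · · · · · · █ █ · ·
    · · · · · · · · █ █ · ·
    · · · · · · · · █ █ █ ·
    · · · · · · · █ █ █ █ ·
    · · · · · · · · · · · ·

Z-buffer (winner per pixel, '.' = empty):
  . . . . . . . . . . . .
  . . . . . . . . . 2 . .
  . . . . . . . . 2 2 . .
  . . . 1 . . . 0 2 2 . .
  . . . 1 1 . . . 2 2 2 .
  . . . 1 1 1 . 2 2 2 2 .
  . . . 1 1 1 1 . . . . .

Answer: 2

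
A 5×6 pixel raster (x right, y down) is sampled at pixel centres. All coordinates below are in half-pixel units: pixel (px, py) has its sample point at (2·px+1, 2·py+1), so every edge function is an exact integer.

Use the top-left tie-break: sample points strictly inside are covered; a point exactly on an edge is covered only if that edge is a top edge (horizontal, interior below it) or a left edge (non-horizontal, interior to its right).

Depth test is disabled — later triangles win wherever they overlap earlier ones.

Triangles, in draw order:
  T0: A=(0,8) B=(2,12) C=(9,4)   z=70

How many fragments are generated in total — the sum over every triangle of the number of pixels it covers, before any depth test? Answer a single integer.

T0:
  2·area = 44  (B↔C swapped to make it positive)
  edge (0, 8)→(9, 4): d=(9,-4) top-left  bias=+0
  edge (9, 4)→(2, 12): d=(-7,8) right/bottom  bias=-1
  edge (2, 12)→(0, 8): d=(-2,-4) top-left  bias=+0
    (3,2)@(7, 5): e=[1,9,34] → █
    (4,2)@(9, 5): e=[9,-7,42] → ·
    (1,3)@(3, 7): e=[3,27,14] → █
    (2,3)@(5, 7): e=[11,11,22] → █
    (3,3)@(7, 7): e=[19,-5,30] → ·
    (0,4)@(1, 9): e=[13,29,2] → █
    (2,4)@(5, 9): e=[29,-3,18] → ·
    (0,5)@(1, 11): e=[31,15,-2] → ·
    (1,5)@(3, 11): e=[39,-1,6] → ·
  covered (5 px):
    · · · · ·
    · · · · ·
    · · · █ ·
    · █ █ · ·
    █ █ · · ·
    · · · · ·

Answer: 5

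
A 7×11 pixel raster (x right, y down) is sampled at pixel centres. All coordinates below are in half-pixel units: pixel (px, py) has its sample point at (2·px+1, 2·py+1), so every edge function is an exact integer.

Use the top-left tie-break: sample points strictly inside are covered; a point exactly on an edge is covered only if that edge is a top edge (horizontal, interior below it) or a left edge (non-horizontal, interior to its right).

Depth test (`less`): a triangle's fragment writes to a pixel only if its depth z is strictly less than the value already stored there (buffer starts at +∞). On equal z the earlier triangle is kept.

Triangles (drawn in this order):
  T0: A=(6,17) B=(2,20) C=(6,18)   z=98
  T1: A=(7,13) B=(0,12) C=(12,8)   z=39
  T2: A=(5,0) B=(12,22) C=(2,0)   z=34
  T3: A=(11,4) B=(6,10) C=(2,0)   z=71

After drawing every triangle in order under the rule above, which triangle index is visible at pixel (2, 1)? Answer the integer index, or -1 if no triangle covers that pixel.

T0:
  2·area = 4  (B↔C swapped to make it positive)
  edge (6, 17)→(6, 18): d=(0,1) right/bottom  bias=-1
  edge (6, 18)→(2, 20): d=(-4,2) right/bottom  bias=-1
  edge (2, 20)→(6, 17): d=(4,-3) top-left  bias=+0
  covered (0 px):
    · · · · · · ·
    · · · · · · ·
    · · · · · · ·
    · · · · · · ·
    · · · · · · ·
    · · · · · · ·
    · · · · · · ·
    · · · · · · ·
    · · · · · · ·
    · · · · · · ·
    · · · · · · ·
T1:
  2·area = 40
  edge (7, 13)→(0, 12): d=(-7,-1) top-left  bias=+0
  edge (0, 12)→(12, 8): d=(12,-4) top-left  bias=+0
  edge (12, 8)→(7, 13): d=(-5,5) right/bottom  bias=-1
    (6,3)@(13, 7): e=[48,-8,0] → ·  [on edge]
    (4,4)@(9, 9): e=[30,0,10] → #  [on edge]
    (5,4)@(11, 9): e=[32,8,0] → ·  [on edge]
    (1,5)@(3, 11): e=[10,0,30] → #  [on edge]
    (2,5)@(5, 11): e=[12,8,20] → #
    (3,5)@(7, 11): e=[14,16,10] → #
    (4,5)@(9, 11): e=[16,24,0] → ·  [on edge]
    (1,6)@(3, 13): e=[-4,24,20] → ·
    (2,6)@(5, 13): e=[-2,32,10] → ·
    (3,6)@(7, 13): e=[0,40,0] → ·  [on edge]
    (2,7)@(5, 15): e=[-16,56,0] → ·  [on edge]
    (1,8)@(3, 17): e=[-32,72,0] → ·  [on edge]
    (0,9)@(1, 19): e=[-48,88,0] → ·  [on edge]
  covered (4 px):
    · · · · · · ·
    · · · · · · ·
    · · · · · · ·
    · · · · · · ·
    · · · · # · ·
    · # # # · · ·
    · · · · · · ·
    · · · · · · ·
    · · · · · · ·
    · · · · · · ·
    · · · · · · ·
T2:
  2·area = 66
  edge (5, 0)→(12, 22): d=(7,22) right/bottom  bias=-1
  edge (12, 22)→(2, 0): d=(-10,-22) top-left  bias=+0
  edge (2, 0)→(5, 0): d=(3,0) top-left  bias=+0
    (1,0)@(3, 1): e=[51,12,3] → #
    (2,0)@(5, 1): e=[7,56,3] → #
    (3,0)@(7, 1): e=[-37,100,3] → ·
    (1,1)@(3, 3): e=[65,-8,9] → ·
    (2,1)@(5, 3): e=[21,36,9] → #
    (3,1)@(7, 3): e=[-23,80,9] → ·
    (2,2)@(5, 5): e=[35,16,15] → #
    (3,2)@(7, 5): e=[-9,60,15] → ·
    (2,3)@(5, 7): e=[49,-4,21] → ·
    (3,3)@(7, 7): e=[5,40,21] → #
    (4,3)@(9, 7): e=[-39,84,21] → ·
    (3,4)@(7, 9): e=[19,20,27] → #
    (3,5)@(7, 11): e=[33,0,33] → #  [on edge]
  covered (10 px):
    · # # · · · ·
    · · # · · · ·
    · · # · · · ·
    · · · # · · ·
    · · · # · · ·
    · · · # · · ·
    · · · · # · ·
    · · · · # · ·
    · · · · · · ·
    · · · · · # ·
    · · · · · · ·
T3:
  2·area = 74
  edge (11, 4)→(6, 10): d=(-5,6) right/bottom  bias=-1
  edge (6, 10)→(2, 0): d=(-4,-10) top-left  bias=+0
  edge (2, 0)→(11, 4): d=(9,4) right/bottom  bias=-1
    (1,0)@(3, 1): e=[63,6,5] → #
    (2,0)@(5, 1): e=[51,26,-3] → ·
    (1,1)@(3, 3): e=[53,-2,23] → ·
    (2,1)@(5, 3): e=[41,18,15] → #
    (3,1)@(7, 3): e=[29,38,7] → #
    (4,1)@(9, 3): e=[17,58,-1] → ·
    (2,2)@(5, 5): e=[31,10,33] → #
    (4,2)@(9, 5): e=[7,50,17] → #
    (5,2)@(11, 5): e=[-5,70,9] → ·
    (2,3)@(5, 7): e=[21,2,51] → #
    (4,3)@(9, 7): e=[-3,42,35] → ·
    (2,4)@(5, 9): e=[11,-6,69] → ·
  covered (8 px):
    · # · · · · ·
    · · # # · · ·
    · · # # # · ·
    · · # # · · ·
    · · · · · · ·
    · · · · · · ·
    · · · · · · ·
    · · · · · · ·
    · · · · · · ·
    · · · · · · ·
    · · · · · · ·

Z-buffer (winner per pixel, '.' = empty):
  . 2 2 . . . .
  . . 2 3 . . .
  . . 2 3 3 . .
  . . 3 2 . . .
  . . . 2 1 . .
  . 1 1 2 . . .
  . . . . 2 . .
  . . . . 2 . .
  . . . . . . .
  . . . . . 2 .
  . . . . . . .

Answer: 2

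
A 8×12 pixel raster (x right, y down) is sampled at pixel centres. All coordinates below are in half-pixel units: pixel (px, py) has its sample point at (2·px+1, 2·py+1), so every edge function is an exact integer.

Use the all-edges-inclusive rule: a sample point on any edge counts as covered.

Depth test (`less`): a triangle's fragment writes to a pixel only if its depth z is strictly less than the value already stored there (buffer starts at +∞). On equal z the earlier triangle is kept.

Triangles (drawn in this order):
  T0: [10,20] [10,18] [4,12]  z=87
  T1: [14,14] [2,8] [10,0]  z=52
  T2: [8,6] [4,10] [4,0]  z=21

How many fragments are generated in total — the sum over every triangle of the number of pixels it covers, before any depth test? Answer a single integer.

T0:
  2·area = 12  (B↔C swapped to make it positive)
  edge (10, 20)→(4, 12): d=(-6,-8) inclusive
  edge (4, 12)→(10, 18): d=(6,6) inclusive
  edge (10, 18)→(10, 20): d=(0,2) inclusive
    (0,4)@(1, 9): e=[-6,0,18] → ·  [on edge]
    (1,5)@(3, 11): e=[-2,0,14] → ·  [on edge]
    (2,6)@(5, 13): e=[2,0,10] → █  [on edge]
    (3,6)@(7, 13): e=[18,-12,6] → ·
    (2,7)@(5, 15): e=[-10,12,10] → ·
    (3,7)@(7, 15): e=[6,0,6] → █  [on edge]
    (4,7)@(9, 15): e=[22,-12,2] → ·
    (3,8)@(7, 17): e=[-6,12,6] → ·
    (4,8)@(9, 17): e=[10,0,2] → █  [on edge]
    (5,8)@(11, 17): e=[26,-12,-2] → ·
    (4,9)@(9, 19): e=[-2,12,2] → ·
    (5,9)@(11, 19): e=[14,0,-2] → ·  [on edge]
    (6,10)@(13, 21): e=[18,0,-6] → ·  [on edge]
    (7,11)@(15, 23): e=[22,0,-10] → ·  [on edge]
  covered (3 px):
    · · · · · · · ·
    · · · · · · · ·
    · · · · · · · ·
    · · · · · · · ·
    · · · · · · · ·
    · · · · · · · ·
    · · █ · · · · ·
    · · · █ · · · ·
    · · · · █ · · ·
    · · · · · · · ·
    · · · · · · · ·
    · · · · · · · ·
T1:
  2·area = 144
  edge (14, 14)→(2, 8): d=(-12,-6) inclusive
  edge (2, 8)→(10, 0): d=(8,-8) inclusive
  edge (10, 0)→(14, 14): d=(4,14) inclusive
    (4,0)@(9, 1): e=[126,0,18] → █  [on edge]
    (5,0)@(11, 1): e=[138,16,-10] → ·
    (3,1)@(7, 3): e=[90,0,54] → █  [on edge]
    (5,1)@(11, 3): e=[114,32,-2] → ·
    (2,2)@(5, 5): e=[54,0,90] → █  [on edge]
    (5,2)@(11, 5): e=[90,48,6] → █
    (6,2)@(13, 5): e=[102,64,-22] → ·
    (1,3)@(3, 7): e=[18,0,126] → █  [on edge]
    (6,3)@(13, 7): e=[78,80,-14] → ·
    (0,4)@(1, 9): e=[-18,0,162] → ·  [on edge]
    (1,4)@(3, 9): e=[-6,16,134] → ·
    (2,4)@(5, 9): e=[6,32,106] → █
  covered (20 px):
    · · · · █ · · ·
    · · · █ █ · · ·
    · · █ █ █ █ · ·
    · █ █ █ █ █ · ·
    · · █ █ █ █ · ·
    · · · · █ █ █ ·
    · · · · · · █ ·
    · · · · · · · ·
    · · · · · · · ·
    · · · · · · · ·
    · · · · · · · ·
    · · · · · · · ·
T2:
  2·area = 40
  edge (8, 6)→(4, 10): d=(-4,4) inclusive
  edge (4, 10)→(4, 0): d=(0,-10) inclusive
  edge (4, 0)→(8, 6): d=(4,6) inclusive
    (6,0)@(13, 1): e=[0,90,-50] → ·  [on edge]
    (2,1)@(5, 3): e=[24,10,6] → █
    (3,1)@(7, 3): e=[16,30,-6] → ·
    (5,1)@(11, 3): e=[0,70,-30] → ·  [on edge]
    (2,2)@(5, 5): e=[16,10,14] → █
    (3,2)@(7, 5): e=[8,30,2] → █
    (4,2)@(9, 5): e=[0,50,-10] → ·  [on edge]
    (2,3)@(5, 7): e=[8,10,22] → █
    (3,3)@(7, 7): e=[0,30,10] → █  [on edge]
    (4,3)@(9, 7): e=[-8,50,-2] → ·
    (2,4)@(5, 9): e=[0,10,30] → █  [on edge]
    (3,4)@(7, 9): e=[-8,30,18] → ·
    (1,5)@(3, 11): e=[0,-10,50] → ·  [on edge]
    (0,6)@(1, 13): e=[0,-30,70] → ·  [on edge]
  covered (6 px):
    · · · · · · · ·
    · · █ · · · · ·
    · · █ █ · · · ·
    · · █ █ · · · ·
    · · █ · · · · ·
    · · · · · · · ·
    · · · · · · · ·
    · · · · · · · ·
    · · · · · · · ·
    · · · · · · · ·
    · · · · · · · ·
    · · · · · · · ·

Result: 29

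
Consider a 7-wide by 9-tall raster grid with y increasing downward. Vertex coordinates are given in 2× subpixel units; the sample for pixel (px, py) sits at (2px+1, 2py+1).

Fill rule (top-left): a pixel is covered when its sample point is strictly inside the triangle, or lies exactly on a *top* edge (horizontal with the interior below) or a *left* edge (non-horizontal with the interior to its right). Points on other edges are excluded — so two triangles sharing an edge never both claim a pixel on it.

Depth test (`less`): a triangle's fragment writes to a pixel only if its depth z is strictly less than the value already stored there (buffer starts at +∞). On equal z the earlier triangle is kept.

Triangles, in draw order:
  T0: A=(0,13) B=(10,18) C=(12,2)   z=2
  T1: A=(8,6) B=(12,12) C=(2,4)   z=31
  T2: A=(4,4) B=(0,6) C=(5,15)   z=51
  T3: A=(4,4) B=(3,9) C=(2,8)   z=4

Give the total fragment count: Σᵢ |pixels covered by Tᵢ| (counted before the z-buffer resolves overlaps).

T0:
  2·area = 170  (B↔C swapped to make it positive)
  edge (0, 13)→(12, 2): d=(12,-11) top-left  bias=+0
  edge (12, 2)→(10, 18): d=(-2,16) right/bottom  bias=-1
  edge (10, 18)→(0, 13): d=(-10,-5) top-left  bias=+0
    (5,1)@(11, 3): e=[1,14,155] → █
    (6,1)@(13, 3): e=[23,-18,165] → ·
    (4,2)@(9, 5): e=[3,42,125] → █
    (6,2)@(13, 5): e=[47,-22,145] → ·
    (3,3)@(7, 7): e=[5,70,95] → █
    (6,3)@(13, 7): e=[71,-26,125] → ·
    (2,4)@(5, 9): e=[7,98,65] → █
    (6,4)@(13, 9): e=[95,-30,105] → ·
    (1,5)@(3, 11): e=[9,126,35] → █
    (5,5)@(11, 11): e=[97,-2,75] → ·
    (0,6)@(1, 13): e=[11,154,5] → █
    (5,6)@(11, 13): e=[121,-6,55] → ·
  covered (23 px):
    · · · · · · ·
    · · · · · █ ·
    · · · · █ █ ·
    · · · █ █ █ ·
    · · █ █ █ █ ·
    · █ █ █ █ · ·
    █ █ █ █ █ · ·
    · · █ █ █ · ·
    · · · · █ · ·
T1:
  2·area = 28
  edge (8, 6)→(12, 12): d=(4,6) right/bottom  bias=-1
  edge (12, 12)→(2, 4): d=(-10,-8) top-left  bias=+0
  edge (2, 4)→(8, 6): d=(6,2) right/bottom  bias=-1
    (2,2)@(5, 5): e=[14,14,0] → ·  [on edge]
    (3,3)@(7, 7): e=[10,10,8] → █
    (4,3)@(9, 7): e=[-2,26,4] → ·
    (5,3)@(11, 7): e=[-14,42,0] → ·  [on edge]
    (3,4)@(7, 9): e=[18,-10,20] → ·
    (4,4)@(9, 9): e=[6,6,16] → █
    (5,4)@(11, 9): e=[-6,22,12] → ·
    (4,5)@(9, 11): e=[14,-14,28] → ·
    (5,5)@(11, 11): e=[2,2,24] → █
    (6,5)@(13, 11): e=[-10,18,20] → ·
    (5,6)@(11, 13): e=[10,-18,36] → ·
  covered (3 px):
    · · · · · · ·
    · · · · · · ·
    · · · · · · ·
    · · · █ · · ·
    · · · · █ · ·
    · · · · · █ ·
    · · · · · · ·
    · · · · · · ·
    · · · · · · ·
T2:
  2·area = 46  (B↔C swapped to make it positive)
  edge (4, 4)→(5, 15): d=(1,11) right/bottom  bias=-1
  edge (5, 15)→(0, 6): d=(-5,-9) top-left  bias=+0
  edge (0, 6)→(4, 4): d=(4,-2) top-left  bias=+0
    (1,2)@(3, 5): e=[12,32,2] → █
    (2,2)@(5, 5): e=[-10,50,6] → ·
    (0,3)@(1, 7): e=[36,4,6] → █
    (2,3)@(5, 7): e=[-8,40,14] → ·
    (0,4)@(1, 9): e=[38,-6,14] → ·
    (1,4)@(3, 9): e=[16,12,18] → █
    (2,4)@(5, 9): e=[-6,30,22] → ·
    (1,5)@(3, 11): e=[18,2,26] → █
    (2,5)@(5, 11): e=[-4,20,30] → ·
    (1,6)@(3, 13): e=[20,-8,34] → ·
    (2,7)@(5, 15): e=[0,0,46] → ·  [on edge]
  covered (5 px):
    · · · · · · ·
    · · · · · · ·
    · █ · · · · ·
    █ █ · · · · ·
    · █ · · · · ·
    · █ · · · · ·
    · · · · · · ·
    · · · · · · ·
    · · · · · · ·
T3:
  2·area = 6
  edge (4, 4)→(3, 9): d=(-1,5) right/bottom  bias=-1
  edge (3, 9)→(2, 8): d=(-1,-1) top-left  bias=+0
  edge (2, 8)→(4, 4): d=(2,-4) top-left  bias=+0
    (0,3)@(1, 7): e=[12,0,-6] → ·  [on edge]
    (1,3)@(3, 7): e=[2,2,2] → █
    (2,3)@(5, 7): e=[-8,4,10] → ·
    (1,4)@(3, 9): e=[0,0,6] → ·  [on edge]
    (2,5)@(5, 11): e=[-12,0,18] → ·  [on edge]
    (3,6)@(7, 13): e=[-24,0,30] → ·  [on edge]
    (4,7)@(9, 15): e=[-36,0,42] → ·  [on edge]
    (5,8)@(11, 17): e=[-48,0,54] → ·  [on edge]
  covered (1 px):
    · · · · · · ·
    · · · · · · ·
    · · · · · · ·
    · █ · · · · ·
    · · · · · · ·
    · · · · · · ·
    · · · · · · ·
    · · · · · · ·
    · · · · · · ·

Final: 32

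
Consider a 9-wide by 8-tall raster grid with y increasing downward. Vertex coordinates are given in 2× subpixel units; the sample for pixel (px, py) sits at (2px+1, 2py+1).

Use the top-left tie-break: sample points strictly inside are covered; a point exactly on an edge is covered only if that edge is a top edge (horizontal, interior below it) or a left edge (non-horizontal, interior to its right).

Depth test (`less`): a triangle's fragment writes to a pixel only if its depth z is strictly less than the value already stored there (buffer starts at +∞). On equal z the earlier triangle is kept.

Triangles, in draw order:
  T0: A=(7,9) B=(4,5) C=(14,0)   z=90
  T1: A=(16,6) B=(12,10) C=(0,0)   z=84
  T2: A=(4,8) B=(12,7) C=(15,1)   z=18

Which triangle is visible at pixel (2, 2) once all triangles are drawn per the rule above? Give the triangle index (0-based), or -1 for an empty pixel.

T0:
  2·area = 55
  edge (7, 9)→(4, 5): d=(-3,-4) top-left  bias=+0
  edge (4, 5)→(14, 0): d=(10,-5) top-left  bias=+0
  edge (14, 0)→(7, 9): d=(-7,9) right/bottom  bias=-1
    (0,0)@(1, 1): e=[0,-55,110] → ·  [on edge]
    (6,0)@(13, 1): e=[48,5,2] → #
    (7,0)@(15, 1): e=[56,15,-16] → ·
    (4,1)@(9, 3): e=[26,5,24] → #
    (5,1)@(11, 3): e=[34,15,6] → #
    (6,1)@(13, 3): e=[42,25,-12] → ·
    (2,2)@(5, 5): e=[4,5,46] → #
    (3,2)@(7, 5): e=[12,15,28] → #
    (5,2)@(11, 5): e=[28,35,-8] → ·
    (2,3)@(5, 7): e=[-2,25,32] → ·
    (3,3)@(7, 7): e=[6,35,14] → #
    (4,3)@(9, 7): e=[14,45,-4] → ·
    (3,4)@(7, 9): e=[0,55,0] → ·  [on edge]
  covered (7 px):
    · · · · · · # · ·
    · · · · # # · · ·
    · · # # # · · · ·
    · · · # · · · · ·
    · · · · · · · · ·
    · · · · · · · · ·
    · · · · · · · · ·
    · · · · · · · · ·
T1:
  2·area = 88
  edge (16, 6)→(12, 10): d=(-4,4) right/bottom  bias=-1
  edge (12, 10)→(0, 0): d=(-12,-10) top-left  bias=+0
  edge (0, 0)→(16, 6): d=(16,6) right/bottom  bias=-1
    (2,1)@(5, 3): e=[56,14,18] → #
    (3,1)@(7, 3): e=[48,34,6] → #
    (4,1)@(9, 3): e=[40,54,-6] → ·
    (2,2)@(5, 5): e=[48,-10,50] → ·
    (3,2)@(7, 5): e=[40,10,38] → #
    (4,2)@(9, 5): e=[32,30,26] → #
    (5,2)@(11, 5): e=[24,50,14] → #
    (6,2)@(13, 5): e=[16,70,2] → #
    (7,2)@(15, 5): e=[8,90,-10] → ·
    (8,2)@(17, 5): e=[0,110,-22] → ·  [on edge]
    (3,3)@(7, 7): e=[32,-14,70] → ·
    (4,3)@(9, 7): e=[24,6,58] → #
    (7,3)@(15, 7): e=[0,66,22] → ·  [on edge]
    (6,4)@(13, 9): e=[0,22,66] → ·  [on edge]
    (5,5)@(11, 11): e=[0,-22,110] → ·  [on edge]
    (4,6)@(9, 13): e=[0,-66,154] → ·  [on edge]
    (3,7)@(7, 15): e=[0,-110,198] → ·  [on edge]
  covered (10 px):
    · · · · · · · · ·
    · · # # · · · · ·
    · · · # # # # · ·
    · · · · # # # · ·
    · · · · · # · · ·
    · · · · · · · · ·
    · · · · · · · · ·
    · · · · · · · · ·
T2:
  2·area = 45  (B↔C swapped to make it positive)
  edge (4, 8)→(15, 1): d=(11,-7) top-left  bias=+0
  edge (15, 1)→(12, 7): d=(-3,6) right/bottom  bias=-1
  edge (12, 7)→(4, 8): d=(-8,1) right/bottom  bias=-1
    (7,0)@(15, 1): e=[0,0,45] → ·  [on edge]
    (6,1)@(13, 3): e=[8,6,31] → #
    (7,1)@(15, 3): e=[22,-6,29] → ·
    (4,2)@(9, 5): e=[2,24,19] → #
    (5,2)@(11, 5): e=[16,12,17] → #
    (6,2)@(13, 5): e=[30,0,15] → ·  [on edge]
    (3,3)@(7, 7): e=[10,30,5] → #
    (6,3)@(13, 7): e=[52,-6,-1] → ·
    (3,4)@(7, 9): e=[32,24,-11] → ·
    (4,4)@(9, 9): e=[46,12,-13] → ·
    (5,4)@(11, 9): e=[60,0,-15] → ·  [on edge]
    (4,6)@(9, 13): e=[90,0,-45] → ·  [on edge]
  covered (6 px):
    · · · · · · · · ·
    · · · · · · # · ·
    · · · · # # · · ·
    · · · # # # · · ·
    · · · · · · · · ·
    · · · · · · · · ·
    · · · · · · · · ·
    · · · · · · · · ·

Z-buffer (winner per pixel, '.' = empty):
  . . . . . . 0 . .
  . . 1 1 0 0 2 . .
  . . 0 1 2 2 1 . .
  . . . 2 2 2 1 . .
  . . . . . 1 . . .
  . . . . . . . . .
  . . . . . . . . .
  . . . . . . . . .

Result: 0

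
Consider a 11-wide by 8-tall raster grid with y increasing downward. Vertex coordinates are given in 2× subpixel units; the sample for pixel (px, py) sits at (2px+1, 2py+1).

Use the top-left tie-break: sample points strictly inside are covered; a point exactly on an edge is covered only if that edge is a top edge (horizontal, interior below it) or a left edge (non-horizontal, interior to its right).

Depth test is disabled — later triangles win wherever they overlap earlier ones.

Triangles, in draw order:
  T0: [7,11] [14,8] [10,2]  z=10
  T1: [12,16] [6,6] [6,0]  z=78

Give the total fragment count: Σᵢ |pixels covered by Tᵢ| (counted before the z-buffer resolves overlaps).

T0:
  2·area = 54  (B↔C swapped to make it positive)
  edge (7, 11)→(10, 2): d=(3,-9) top-left  bias=+0
  edge (10, 2)→(14, 8): d=(4,6) right/bottom  bias=-1
  edge (14, 8)→(7, 11): d=(-7,3) right/bottom  bias=-1
    (4,2)@(9, 5): e=[0,18,36] → █  [on edge]
    (5,2)@(11, 5): e=[18,6,30] → █
    (6,2)@(13, 5): e=[36,-6,24] → ·
    (10,2)@(21, 5): e=[108,-54,0] → ·  [on edge]
    (4,3)@(9, 7): e=[6,26,22] → █
    (6,3)@(13, 7): e=[42,2,10] → █
    (7,3)@(15, 7): e=[60,-10,4] → ·
    (4,4)@(9, 9): e=[12,34,8] → █
    (6,4)@(13, 9): e=[48,10,-4] → ·
    (3,5)@(7, 11): e=[0,54,0] → ·  [on edge]
    (4,5)@(9, 11): e=[18,42,-6] → ·
    (5,5)@(11, 11): e=[36,30,-12] → ·
  covered (7 px):
    · · · · · · · · · · ·
    · · · · · · · · · · ·
    · · · · █ █ · · · · ·
    · · · · █ █ █ · · · ·
    · · · · █ █ · · · · ·
    · · · · · · · · · · ·
    · · · · · · · · · · ·
    · · · · · · · · · · ·
T1:
  2·area = 36
  edge (12, 16)→(6, 6): d=(-6,-10) top-left  bias=+0
  edge (6, 6)→(6, 0): d=(0,-6) top-left  bias=+0
  edge (6, 0)→(12, 16): d=(6,16) right/bottom  bias=-1
    (1,0)@(3, 1): e=[0,-18,54] → ·  [on edge]
    (3,1)@(7, 3): e=[28,6,2] → █
    (4,1)@(9, 3): e=[48,18,-30] → ·
    (3,2)@(7, 5): e=[16,6,14] → █
    (4,2)@(9, 5): e=[36,18,-18] → ·
    (3,3)@(7, 7): e=[4,6,26] → █
    (4,3)@(9, 7): e=[24,18,-6] → ·
    (3,4)@(7, 9): e=[-8,6,38] → ·
    (4,4)@(9, 9): e=[12,18,6] → █
    (5,4)@(11, 9): e=[32,30,-26] → ·
    (4,5)@(9, 11): e=[0,18,18] → █  [on edge]
    (5,5)@(11, 11): e=[20,30,-14] → ·
  covered (5 px):
    · · · · · · · · · · ·
    · · · █ · · · · · · ·
    · · · █ · · · · · · ·
    · · · █ · · · · · · ·
    · · · · █ · · · · · ·
    · · · · █ · · · · · ·
    · · · · · · · · · · ·
    · · · · · · · · · · ·

Answer: 12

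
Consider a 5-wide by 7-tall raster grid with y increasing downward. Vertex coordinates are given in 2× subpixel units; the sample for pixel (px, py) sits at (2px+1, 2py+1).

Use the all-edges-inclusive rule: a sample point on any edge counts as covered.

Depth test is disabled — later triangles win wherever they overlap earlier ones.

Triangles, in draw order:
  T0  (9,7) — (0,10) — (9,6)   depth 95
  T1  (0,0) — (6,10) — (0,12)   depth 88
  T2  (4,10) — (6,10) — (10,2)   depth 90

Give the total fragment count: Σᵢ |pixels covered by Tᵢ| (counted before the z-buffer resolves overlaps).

T0:
  2·area = 9
  edge (9, 7)→(0, 10): d=(-9,3) inclusive
  edge (0, 10)→(9, 6): d=(9,-4) inclusive
  edge (9, 6)→(9, 7): d=(0,1) inclusive
    (4,0)@(9, 1): e=[54,-45,0] → ·  [on edge]
    (4,1)@(9, 3): e=[36,-27,0] → ·  [on edge]
    (4,2)@(9, 5): e=[18,-9,0] → ·  [on edge]
    (3,3)@(7, 7): e=[6,1,2] → #
    (4,3)@(9, 7): e=[0,9,0] → #  [on edge]
    (1,4)@(3, 9): e=[0,3,6] → #  [on edge]
    (2,4)@(5, 9): e=[-6,11,4] → ·
    (3,4)@(7, 9): e=[-12,19,2] → ·
    (4,4)@(9, 9): e=[-18,27,0] → ·  [on edge]
    (1,5)@(3, 11): e=[-18,21,6] → ·
    (4,5)@(9, 11): e=[-36,45,0] → ·  [on edge]
    (4,6)@(9, 13): e=[-54,63,0] → ·  [on edge]
  covered (3 px):
    · · · · ·
    · · · · ·
    · · · · ·
    · · · # #
    · # · · ·
    · · · · ·
    · · · · ·
T1:
  2·area = 72
  edge (0, 0)→(6, 10): d=(6,10) inclusive
  edge (6, 10)→(0, 12): d=(-6,2) inclusive
  edge (0, 12)→(0, 0): d=(0,-12) inclusive
    (0,1)@(1, 3): e=[8,52,12] → #
    (1,1)@(3, 3): e=[-12,48,36] → ·
    (0,2)@(1, 5): e=[20,40,12] → #
    (1,2)@(3, 5): e=[0,36,36] → #  [on edge]
    (2,2)@(5, 5): e=[-20,32,60] → ·
    (0,3)@(1, 7): e=[32,28,12] → #
    (2,3)@(5, 7): e=[-8,20,60] → ·
    (0,4)@(1, 9): e=[44,16,12] → #
    (2,4)@(5, 9): e=[4,8,60] → #
    (3,4)@(7, 9): e=[-16,4,84] → ·
    (4,4)@(9, 9): e=[-36,0,108] → ·  [on edge]
    (0,5)@(1, 11): e=[56,4,12] → #
    (1,5)@(3, 11): e=[36,0,36] → #  [on edge]
  covered (10 px):
    · · · · ·
    # · · · ·
    # # · · ·
    # # · · ·
    # # # · ·
    # # · · ·
    · · · · ·
T2:
  2·area = 16  (B↔C swapped to make it positive)
  edge (4, 10)→(10, 2): d=(6,-8) inclusive
  edge (10, 2)→(6, 10): d=(-4,8) inclusive
  edge (6, 10)→(4, 10): d=(-2,0) inclusive
    (3,3)@(7, 7): e=[6,4,6] → #
    (4,3)@(9, 7): e=[22,-12,6] → ·
    (2,4)@(5, 9): e=[2,12,2] → #
    (3,4)@(7, 9): e=[18,-4,2] → ·
    (2,5)@(5, 11): e=[14,4,-2] → ·
  covered (2 px):
    · · · · ·
    · · · · ·
    · · · · ·
    · · · # ·
    · · # · ·
    · · · · ·
    · · · · ·

Answer: 15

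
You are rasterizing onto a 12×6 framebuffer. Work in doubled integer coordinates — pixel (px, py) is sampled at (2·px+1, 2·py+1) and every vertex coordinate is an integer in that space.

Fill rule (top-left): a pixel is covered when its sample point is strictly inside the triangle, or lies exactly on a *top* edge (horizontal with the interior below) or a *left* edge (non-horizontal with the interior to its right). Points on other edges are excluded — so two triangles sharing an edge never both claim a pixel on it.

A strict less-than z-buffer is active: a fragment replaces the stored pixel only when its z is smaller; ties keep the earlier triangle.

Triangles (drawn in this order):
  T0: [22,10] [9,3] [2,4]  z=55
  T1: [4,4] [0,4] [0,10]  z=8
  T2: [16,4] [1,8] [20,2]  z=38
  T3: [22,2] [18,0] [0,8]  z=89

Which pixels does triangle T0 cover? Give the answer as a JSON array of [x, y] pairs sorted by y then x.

T0:
  2·area = 62  (B↔C swapped to make it positive)
  edge (22, 10)→(2, 4): d=(-20,-6) top-left  bias=+0
  edge (2, 4)→(9, 3): d=(7,-1) top-left  bias=+0
  edge (9, 3)→(22, 10): d=(13,7) right/bottom  bias=-1
    (11,0)@(23, 1): e=[186,0,-124] → ·  [on edge]
    (4,1)@(9, 3): e=[62,0,0] → ·  [on edge]
    (3,2)@(7, 5): e=[10,12,40] → #
    (4,2)@(9, 5): e=[22,14,26] → #
    (5,2)@(11, 5): e=[34,16,12] → #
    (6,2)@(13, 5): e=[46,18,-2] → ·
    (3,3)@(7, 7): e=[-30,26,66] → ·
    (4,3)@(9, 7): e=[-18,28,52] → ·
    (5,3)@(11, 7): e=[-6,30,38] → ·
    (6,3)@(13, 7): e=[6,32,24] → #
    (7,3)@(15, 7): e=[18,34,10] → #
    (8,3)@(17, 7): e=[30,36,-4] → ·
  covered (6 px):
    · · · · · · · · · · · ·
    · · · · · · · · · · · ·
    · · · # # # · · · · · ·
    · · · · · · # # · · · ·
    · · · · · · · · · # · ·
    · · · · · · · · · · · ·
T1:
  2·area = 24  (B↔C swapped to make it positive)
  edge (4, 4)→(0, 10): d=(-4,6) right/bottom  bias=-1
  edge (0, 10)→(0, 4): d=(0,-6) top-left  bias=+0
  edge (0, 4)→(4, 4): d=(4,0) top-left  bias=+0
    (0,2)@(1, 5): e=[14,6,4] → #
    (1,2)@(3, 5): e=[2,18,4] → #
    (2,2)@(5, 5): e=[-10,30,4] → ·
    (0,3)@(1, 7): e=[6,6,12] → #
    (1,3)@(3, 7): e=[-6,18,12] → ·
    (0,4)@(1, 9): e=[-2,6,20] → ·
  covered (3 px):
    · · · · · · · · · · · ·
    · · · · · · · · · · · ·
    # # · · · · · · · · · ·
    # · · · · · · · · · · ·
    · · · · · · · · · · · ·
    · · · · · · · · · · · ·
T2:
  2·area = 14
  edge (16, 4)→(1, 8): d=(-15,4) right/bottom  bias=-1
  edge (1, 8)→(20, 2): d=(19,-6) top-left  bias=+0
  edge (20, 2)→(16, 4): d=(-4,2) right/bottom  bias=-1
    (8,1)@(17, 3): e=[11,1,2] → #
    (9,1)@(19, 3): e=[3,13,-2] → ·
    (5,2)@(11, 5): e=[5,3,6] → #
    (6,2)@(13, 5): e=[-3,15,2] → ·
    (8,2)@(17, 5): e=[-19,39,-6] → ·
    (5,3)@(11, 7): e=[-25,41,-2] → ·
  covered (2 px):
    · · · · · · · · · · · ·
    · · · · · · · · # · · ·
    · · · · · # · · · · · ·
    · · · · · · · · · · · ·
    · · · · · · · · · · · ·
    · · · · · · · · · · · ·
T3:
  2·area = 68  (B↔C swapped to make it positive)
  edge (22, 2)→(0, 8): d=(-22,6) right/bottom  bias=-1
  edge (0, 8)→(18, 0): d=(18,-8) top-left  bias=+0
  edge (18, 0)→(22, 2): d=(4,2) right/bottom  bias=-1
    (8,0)@(17, 1): e=[52,10,6] → #
    (9,0)@(19, 1): e=[40,26,2] → #
    (10,0)@(21, 1): e=[28,42,-2] → ·
    (6,1)@(13, 3): e=[32,14,22] → #
    (7,1)@(15, 3): e=[20,30,18] → #
    (9,1)@(19, 3): e=[-4,62,10] → ·
    (3,2)@(7, 5): e=[24,2,42] → #
    (4,2)@(9, 5): e=[12,18,38] → #
    (5,2)@(11, 5): e=[0,34,34] → ·  [on edge]
    (6,2)@(13, 5): e=[-12,50,30] → ·
    (7,2)@(15, 5): e=[-24,66,26] → ·
    (8,2)@(17, 5): e=[-36,82,22] → ·
  covered (8 px):
    · · · · · · · · # # · ·
    · · · · · · # # # · · ·
    · · · # # · · · · · · ·
    · # · · · · · · · · · ·
    · · · · · · · · · · · ·
    · · · · · · · · · · · ·

Final: [[3,2],[4,2],[5,2],[6,3],[7,3],[9,4]]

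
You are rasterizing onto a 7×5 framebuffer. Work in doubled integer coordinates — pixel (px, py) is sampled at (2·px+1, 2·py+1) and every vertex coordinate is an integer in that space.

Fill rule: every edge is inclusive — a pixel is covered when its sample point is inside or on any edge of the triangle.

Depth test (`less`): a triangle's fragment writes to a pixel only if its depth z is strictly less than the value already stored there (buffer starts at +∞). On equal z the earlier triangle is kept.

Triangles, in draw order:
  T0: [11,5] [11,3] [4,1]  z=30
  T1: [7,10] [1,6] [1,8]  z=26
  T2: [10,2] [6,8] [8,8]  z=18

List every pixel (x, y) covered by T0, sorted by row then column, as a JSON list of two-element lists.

T0:
  2·area = 14  (B↔C swapped to make it positive)
  edge (11, 5)→(4, 1): d=(-7,-4) inclusive
  edge (4, 1)→(11, 3): d=(7,2) inclusive
  edge (11, 3)→(11, 5): d=(0,2) inclusive
    (5,0)@(11, 1): e=[28,-14,0] → ·  [on edge]
    (4,1)@(9, 3): e=[6,4,4] → █
    (5,1)@(11, 3): e=[14,0,0] → █  [on edge]
    (6,1)@(13, 3): e=[22,-4,-4] → ·
    (4,2)@(9, 5): e=[-8,18,4] → ·
    (5,2)@(11, 5): e=[0,14,0] → █  [on edge]
    (6,2)@(13, 5): e=[8,10,-4] → ·
    (5,3)@(11, 7): e=[-14,28,0] → ·  [on edge]
    (5,4)@(11, 9): e=[-28,42,0] → ·  [on edge]
  covered (3 px):
    · · · · · · ·
    · · · · █ █ ·
    · · · · · █ ·
    · · · · · · ·
    · · · · · · ·
T1:
  2·area = 12  (B↔C swapped to make it positive)
  edge (7, 10)→(1, 8): d=(-6,-2) inclusive
  edge (1, 8)→(1, 6): d=(0,-2) inclusive
  edge (1, 6)→(7, 10): d=(6,4) inclusive
    (0,0)@(1, 1): e=[42,0,-30] → ·  [on edge]
    (0,1)@(1, 3): e=[30,0,-18] → ·  [on edge]
    (0,2)@(1, 5): e=[18,0,-6] → ·  [on edge]
    (0,3)@(1, 7): e=[6,0,6] → █  [on edge]
    (1,3)@(3, 7): e=[10,4,-2] → ·
    (0,4)@(1, 9): e=[-6,0,18] → ·  [on edge]
    (2,4)@(5, 9): e=[2,8,2] → █
    (3,4)@(7, 9): e=[6,12,-6] → ·
  covered (2 px):
    · · · · · · ·
    · · · · · · ·
    · · · · · · ·
    █ · · · · · ·
    · · █ · · · ·
T2:
  2·area = 12  (B↔C swapped to make it positive)
  edge (10, 2)→(8, 8): d=(-2,6) inclusive
  edge (8, 8)→(6, 8): d=(-2,0) inclusive
  edge (6, 8)→(10, 2): d=(4,-6) inclusive
    (4,2)@(9, 5): e=[0,6,6] → █  [on edge]
    (5,2)@(11, 5): e=[-12,6,18] → ·
    (3,3)@(7, 7): e=[8,2,2] → █
    (4,3)@(9, 7): e=[-4,2,14] → ·
    (3,4)@(7, 9): e=[4,-2,10] → ·
  covered (2 px):
    · · · · · · ·
    · · · · · · ·
    · · · · █ · ·
    · · · █ · · ·
    · · · · · · ·

Result: [[4,1],[5,1],[5,2]]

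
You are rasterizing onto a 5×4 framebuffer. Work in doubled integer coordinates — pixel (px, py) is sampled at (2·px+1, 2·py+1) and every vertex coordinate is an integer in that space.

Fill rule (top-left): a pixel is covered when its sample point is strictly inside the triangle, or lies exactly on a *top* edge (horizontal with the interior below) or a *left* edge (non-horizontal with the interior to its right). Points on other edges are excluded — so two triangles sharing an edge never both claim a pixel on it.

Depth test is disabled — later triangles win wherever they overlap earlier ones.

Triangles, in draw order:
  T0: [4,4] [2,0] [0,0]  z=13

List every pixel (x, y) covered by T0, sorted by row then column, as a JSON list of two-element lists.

T0:
  2·area = 8  (B↔C swapped to make it positive)
  edge (4, 4)→(0, 0): d=(-4,-4) top-left  bias=+0
  edge (0, 0)→(2, 0): d=(2,0) top-left  bias=+0
  edge (2, 0)→(4, 4): d=(2,4) right/bottom  bias=-1
    (0,0)@(1, 1): e=[0,2,6] → █  [on edge]
    (1,0)@(3, 1): e=[8,2,-2] → ·
    (0,1)@(1, 3): e=[-8,6,10] → ·
    (1,1)@(3, 3): e=[0,6,2] → █  [on edge]
    (2,1)@(5, 3): e=[8,6,-6] → ·
    (1,2)@(3, 5): e=[-8,10,6] → ·
    (2,2)@(5, 5): e=[0,10,-2] → ·  [on edge]
    (3,3)@(7, 7): e=[0,14,-6] → ·  [on edge]
  covered (2 px):
    █ · · · ·
    · █ · · ·
    · · · · ·
    · · · · ·

Answer: [[0,0],[1,1]]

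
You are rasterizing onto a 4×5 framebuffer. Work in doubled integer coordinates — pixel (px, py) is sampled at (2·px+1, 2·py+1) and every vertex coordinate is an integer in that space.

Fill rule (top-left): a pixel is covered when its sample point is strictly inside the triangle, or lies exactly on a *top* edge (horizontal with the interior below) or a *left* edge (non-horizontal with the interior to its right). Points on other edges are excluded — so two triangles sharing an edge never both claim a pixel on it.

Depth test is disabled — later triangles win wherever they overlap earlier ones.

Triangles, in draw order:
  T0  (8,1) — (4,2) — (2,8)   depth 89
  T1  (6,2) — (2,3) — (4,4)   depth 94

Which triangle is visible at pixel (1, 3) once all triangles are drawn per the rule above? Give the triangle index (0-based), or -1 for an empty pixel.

T0:
  2·area = 22  (B↔C swapped to make it positive)
  edge (8, 1)→(2, 8): d=(-6,7) right/bottom  bias=-1
  edge (2, 8)→(4, 2): d=(2,-6) top-left  bias=+0
  edge (4, 2)→(8, 1): d=(4,-1) top-left  bias=+0
    (2,1)@(5, 3): e=[9,8,5] → █
    (3,1)@(7, 3): e=[-5,20,7] → ·
    (1,2)@(3, 5): e=[11,0,11] → █  [on edge]
    (2,2)@(5, 5): e=[-3,12,13] → ·
    (1,3)@(3, 7): e=[-1,4,19] → ·
  covered (2 px):
    · · · ·
    · · █ ·
    · █ · ·
    · · · ·
    · · · ·
T1:
  2·area = 6  (B↔C swapped to make it positive)
  edge (6, 2)→(4, 4): d=(-2,2) right/bottom  bias=-1
  edge (4, 4)→(2, 3): d=(-2,-1) top-left  bias=+0
  edge (2, 3)→(6, 2): d=(4,-1) top-left  bias=+0
    (3,0)@(7, 1): e=[0,9,-3] → ·  [on edge]
    (1,1)@(3, 3): e=[4,1,1] → █
    (2,1)@(5, 3): e=[0,3,3] → ·  [on edge]
    (1,2)@(3, 5): e=[0,-3,9] → ·  [on edge]
    (0,3)@(1, 7): e=[0,-9,15] → ·  [on edge]
  covered (1 px):
    · · · ·
    · █ · ·
    · · · ·
    · · · ·
    · · · ·

Z-buffer (winner per pixel, '.' = empty):
  . . . .
  . 1 0 .
  . 0 . .
  . . . .
  . . . .

Final: -1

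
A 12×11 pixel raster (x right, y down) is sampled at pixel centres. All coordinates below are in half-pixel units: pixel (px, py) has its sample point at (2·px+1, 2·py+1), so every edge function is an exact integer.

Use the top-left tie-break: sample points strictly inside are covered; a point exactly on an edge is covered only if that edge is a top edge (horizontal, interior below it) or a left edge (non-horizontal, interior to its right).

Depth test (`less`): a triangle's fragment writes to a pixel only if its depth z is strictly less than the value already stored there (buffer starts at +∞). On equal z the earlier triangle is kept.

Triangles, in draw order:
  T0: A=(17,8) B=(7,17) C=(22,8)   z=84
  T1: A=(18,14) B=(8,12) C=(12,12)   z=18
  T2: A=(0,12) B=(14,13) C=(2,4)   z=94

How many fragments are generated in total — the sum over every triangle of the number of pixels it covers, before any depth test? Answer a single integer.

T0:
  2·area = 45  (B↔C swapped to make it positive)
  edge (17, 8)→(22, 8): d=(5,0) top-left  bias=+0
  edge (22, 8)→(7, 17): d=(-15,9) right/bottom  bias=-1
  edge (7, 17)→(17, 8): d=(10,-9) top-left  bias=+0
    (8,4)@(17, 9): e=[5,30,10] → X
    (9,4)@(19, 9): e=[5,12,28] → X
    (10,4)@(21, 9): e=[5,-6,46] → .
    (7,5)@(15, 11): e=[15,18,12] → X
    (8,5)@(17, 11): e=[15,0,30] → .  [on edge]
    (9,5)@(19, 11): e=[15,-18,48] → .
    (6,6)@(13, 13): e=[25,6,14] → X
    (7,6)@(15, 13): e=[25,-12,32] → .
    (6,7)@(13, 15): e=[35,-24,34] → .
    (3,8)@(7, 17): e=[45,0,0] → .  [on edge]
  covered (4 px):
    . . . . . . . . . . . .
    . . . . . . . . . . . .
    . . . . . . . . . . . .
    . . . . . . . . . . . .
    . . . . . . . . X X . .
    . . . . . . . X . . . .
    . . . . . . X . . . . .
    . . . . . . . . . . . .
    . . . . . . . . . . . .
    . . . . . . . . . . . .
    . . . . . . . . . . . .
T1:
  2·area = 8
  edge (18, 14)→(8, 12): d=(-10,-2) top-left  bias=+0
  edge (8, 12)→(12, 12): d=(4,0) top-left  bias=+0
  edge (12, 12)→(18, 14): d=(6,2) right/bottom  bias=-1
    (1,4)@(3, 9): e=[20,-12,0] → .  [on edge]
    (1,5)@(3, 11): e=[0,-4,12] → .  [on edge]
    (4,5)@(9, 11): e=[12,-4,0] → .  [on edge]
    (6,6)@(13, 13): e=[0,4,4] → X  [on edge]
    (7,6)@(15, 13): e=[4,4,0] → .  [on edge]
    (6,7)@(13, 15): e=[-20,12,16] → .
    (10,7)@(21, 15): e=[-4,12,0] → .  [on edge]
    (11,7)@(23, 15): e=[0,12,-4] → .  [on edge]
  covered (1 px):
    . . . . . . . . . . . .
    . . . . . . . . . . . .
    . . . . . . . . . . . .
    . . . . . . . . . . . .
    . . . . . . . . . . . .
    . . . . . . . . . . . .
    . . . . . . X . . . . .
    . . . . . . . . . . . .
    . . . . . . . . . . . .
    . . . . . . . . . . . .
    . . . . . . . . . . . .
T2:
  2·area = 114  (B↔C swapped to make it positive)
  edge (0, 12)→(2, 4): d=(2,-8) top-left  bias=+0
  edge (2, 4)→(14, 13): d=(12,9) right/bottom  bias=-1
  edge (14, 13)→(0, 12): d=(-14,-1) top-left  bias=+0
    (1,2)@(3, 5): e=[10,3,101] → X
    (2,2)@(5, 5): e=[26,-15,103] → .
    (1,3)@(3, 7): e=[14,27,73] → X
    (2,3)@(5, 7): e=[30,9,75] → X
    (3,3)@(7, 7): e=[46,-9,77] → .
    (0,4)@(1, 9): e=[2,69,43] → X
    (3,4)@(7, 9): e=[50,15,49] → X
    (4,4)@(9, 9): e=[66,-3,51] → .
    (0,5)@(1, 11): e=[6,93,15] → X
    (4,5)@(9, 11): e=[70,21,23] → X
    (5,5)@(11, 11): e=[86,3,25] → X
    (6,5)@(13, 11): e=[102,-15,27] → .
  covered (13 px):
    . . . . . . . . . . . .
    . . . . . . . . . . . .
    . X . . . . . . . . . .
    . X X . . . . . . . . .
    X X X X . . . . . . . .
    X X X X X X . . . . . .
    . . . . . . . . . . . .
    . . . . . . . . . . . .
    . . . . . . . . . . . .
    . . . . . . . . . . . .
    . . . . . . . . . . . .

Final: 18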